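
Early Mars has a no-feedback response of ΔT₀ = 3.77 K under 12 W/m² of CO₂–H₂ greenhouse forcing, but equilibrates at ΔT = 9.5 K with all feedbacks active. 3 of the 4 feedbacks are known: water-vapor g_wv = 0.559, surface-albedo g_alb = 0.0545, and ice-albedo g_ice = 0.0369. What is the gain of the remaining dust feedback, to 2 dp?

Amplification A = ΔT/ΔT₀ = 9.5/3.77 = 2.52.
Total gain g = 1 − 1/A = 1 − 1/2.52 = 0.6032.
Known gains sum to 0.559 + 0.0545 + 0.0369 = 0.6504.
g_dust = 0.6032 − 0.6504 = -0.05.

-0.05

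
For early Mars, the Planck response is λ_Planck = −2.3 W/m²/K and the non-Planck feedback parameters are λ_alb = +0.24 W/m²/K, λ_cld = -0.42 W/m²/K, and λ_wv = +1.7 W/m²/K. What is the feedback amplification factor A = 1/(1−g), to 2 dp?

2.95

Convert to gains: g_alb = 0.24/2.3 = 0.1043; g_cld = -0.42/2.3 = -0.1826; g_wv = 1.7/2.3 = 0.7391.
Total gain g = 0.6608.
A = 1/(1 − 0.6608) = 2.95.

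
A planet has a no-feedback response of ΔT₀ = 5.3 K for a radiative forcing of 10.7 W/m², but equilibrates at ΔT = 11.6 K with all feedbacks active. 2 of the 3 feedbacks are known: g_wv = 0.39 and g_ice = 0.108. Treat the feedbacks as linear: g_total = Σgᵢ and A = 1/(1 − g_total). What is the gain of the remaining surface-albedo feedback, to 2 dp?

0.05

Amplification A = ΔT/ΔT₀ = 11.6/5.3 = 2.189.
Total gain g = 1 − 1/A = 1 − 1/2.189 = 0.5432.
Known gains sum to 0.39 + 0.108 = 0.498.
g_alb = 0.5432 − 0.498 = 0.05.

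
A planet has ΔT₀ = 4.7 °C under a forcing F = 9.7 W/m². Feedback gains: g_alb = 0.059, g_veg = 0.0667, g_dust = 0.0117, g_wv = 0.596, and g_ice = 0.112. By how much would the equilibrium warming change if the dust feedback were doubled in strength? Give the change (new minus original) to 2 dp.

Original: g = 0.8454, ΔT = 4.7/(1−0.8454) = 30.4010 °C.
With doubled dust: g' = 0.8571, ΔT' = 4.7/(1−0.8571) = 32.8901 °C.
Change = 32.8901 − 30.4010 = 2.49 °C.

2.49 °C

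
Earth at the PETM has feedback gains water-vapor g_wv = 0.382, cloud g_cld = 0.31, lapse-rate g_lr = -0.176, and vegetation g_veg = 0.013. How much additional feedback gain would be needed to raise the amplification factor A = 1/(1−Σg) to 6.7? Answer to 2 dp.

Current total gain = 0.529.
Target gain for A = 6.7: g* = 1 − 1/6.7 = 0.8507.
Additional gain needed = 0.8507 − 0.529 = 0.32.

0.32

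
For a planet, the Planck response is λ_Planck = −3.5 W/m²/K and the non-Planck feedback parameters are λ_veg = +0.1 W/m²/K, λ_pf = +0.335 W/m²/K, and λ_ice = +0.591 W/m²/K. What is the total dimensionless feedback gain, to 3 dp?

0.293

Convert to gains: g_veg = 0.1/3.5 = 0.02857; g_pf = 0.335/3.5 = 0.09571; g_ice = 0.591/3.5 = 0.1689.
Total gain g = 0.29318.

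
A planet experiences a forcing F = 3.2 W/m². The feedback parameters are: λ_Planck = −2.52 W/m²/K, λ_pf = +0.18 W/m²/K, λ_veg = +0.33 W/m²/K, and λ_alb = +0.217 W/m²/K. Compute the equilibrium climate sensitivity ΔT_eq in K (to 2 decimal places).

1.78 K

Net feedback parameter λ = (−2.52) + (+0.18) + (+0.33) + (+0.217) = -1.793 W/m²/K.
ΔT = −F/λ = −3.2/(-1.793) = 1.78 K.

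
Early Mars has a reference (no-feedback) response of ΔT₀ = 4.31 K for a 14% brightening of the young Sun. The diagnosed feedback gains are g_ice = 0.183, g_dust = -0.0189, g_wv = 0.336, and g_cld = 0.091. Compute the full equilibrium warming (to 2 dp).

10.54 K

Total gain g = 0.183 − 0.0189 + 0.336 + 0.091 = 0.5911.
Amplification A = 1/(1 − 0.5911) = 2.446.
ΔT = 4.31 × 2.446 = 10.54 K.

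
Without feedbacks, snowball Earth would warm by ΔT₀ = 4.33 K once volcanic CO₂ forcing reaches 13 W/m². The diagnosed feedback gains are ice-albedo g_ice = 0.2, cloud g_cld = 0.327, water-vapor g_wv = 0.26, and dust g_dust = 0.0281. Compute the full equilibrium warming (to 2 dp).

23.42 K

Total gain g = 0.2 + 0.327 + 0.26 + 0.0281 = 0.8151.
Amplification A = 1/(1 − 0.8151) = 5.408.
ΔT = 4.33 × 5.408 = 23.42 K.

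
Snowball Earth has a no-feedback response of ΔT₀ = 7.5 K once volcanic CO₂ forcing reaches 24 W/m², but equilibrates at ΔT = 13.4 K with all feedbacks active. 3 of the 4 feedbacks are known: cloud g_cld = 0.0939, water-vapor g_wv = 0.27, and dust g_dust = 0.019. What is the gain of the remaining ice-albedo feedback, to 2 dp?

Amplification A = ΔT/ΔT₀ = 13.4/7.5 = 1.787.
Total gain g = 1 − 1/A = 1 − 1/1.787 = 0.4404.
Known gains sum to 0.0939 + 0.27 + 0.019 = 0.3829.
g_ice = 0.4404 − 0.3829 = 0.06.

0.06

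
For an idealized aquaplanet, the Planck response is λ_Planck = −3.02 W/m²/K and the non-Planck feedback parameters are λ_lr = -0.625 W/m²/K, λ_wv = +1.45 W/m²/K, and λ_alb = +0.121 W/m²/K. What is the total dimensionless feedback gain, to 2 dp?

Convert to gains: g_lr = -0.625/3.02 = -0.207; g_wv = 1.45/3.02 = 0.4801; g_alb = 0.121/3.02 = 0.04007.
Total gain g = 0.31317.

0.31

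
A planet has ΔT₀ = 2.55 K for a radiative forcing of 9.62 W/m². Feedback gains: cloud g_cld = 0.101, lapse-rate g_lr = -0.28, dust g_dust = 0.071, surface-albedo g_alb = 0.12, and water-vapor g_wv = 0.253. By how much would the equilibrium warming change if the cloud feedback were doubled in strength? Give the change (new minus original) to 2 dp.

0.55 K

Original: g = 0.265, ΔT = 2.55/(1−0.265) = 3.4694 K.
With doubled cloud: g' = 0.366, ΔT' = 2.55/(1−0.366) = 4.0221 K.
Change = 4.0221 − 3.4694 = 0.55 K.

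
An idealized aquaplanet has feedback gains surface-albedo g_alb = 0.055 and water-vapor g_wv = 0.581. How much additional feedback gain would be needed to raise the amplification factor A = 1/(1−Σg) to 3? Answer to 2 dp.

0.03

Current total gain = 0.636.
Target gain for A = 3: g* = 1 − 1/3 = 0.6667.
Additional gain needed = 0.6667 − 0.636 = 0.03.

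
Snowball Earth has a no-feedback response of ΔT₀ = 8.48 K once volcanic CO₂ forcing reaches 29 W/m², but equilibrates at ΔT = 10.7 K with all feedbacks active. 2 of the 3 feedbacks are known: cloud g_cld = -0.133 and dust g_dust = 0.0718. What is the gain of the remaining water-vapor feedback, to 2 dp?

Amplification A = ΔT/ΔT₀ = 10.7/8.48 = 1.262.
Total gain g = 1 − 1/A = 1 − 1/1.262 = 0.2076.
Known gains sum to -0.133 + 0.0718 = -0.0612.
g_wv = 0.2076 + 0.0612 = 0.27.

0.27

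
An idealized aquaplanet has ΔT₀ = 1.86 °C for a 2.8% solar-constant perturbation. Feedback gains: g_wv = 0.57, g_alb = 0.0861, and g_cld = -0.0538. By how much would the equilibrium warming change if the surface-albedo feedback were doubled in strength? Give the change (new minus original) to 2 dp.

1.29 °C

Original: g = 0.6023, ΔT = 1.86/(1−0.6023) = 4.6769 °C.
With doubled surface-albedo: g' = 0.6884, ΔT' = 1.86/(1−0.6884) = 5.9692 °C.
Change = 5.9692 − 4.6769 = 1.29 °C.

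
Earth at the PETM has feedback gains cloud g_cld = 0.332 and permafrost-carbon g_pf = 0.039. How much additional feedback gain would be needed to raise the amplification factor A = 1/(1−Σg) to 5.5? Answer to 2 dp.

0.45

Current total gain = 0.371.
Target gain for A = 5.5: g* = 1 − 1/5.5 = 0.8182.
Additional gain needed = 0.8182 − 0.371 = 0.45.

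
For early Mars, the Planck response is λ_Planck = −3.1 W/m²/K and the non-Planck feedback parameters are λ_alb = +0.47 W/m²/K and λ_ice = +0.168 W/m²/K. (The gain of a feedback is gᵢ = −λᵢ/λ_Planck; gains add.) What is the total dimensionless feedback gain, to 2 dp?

Convert to gains: g_alb = 0.47/3.1 = 0.1516; g_ice = 0.168/3.1 = 0.05419.
Total gain g = 0.20579.

0.21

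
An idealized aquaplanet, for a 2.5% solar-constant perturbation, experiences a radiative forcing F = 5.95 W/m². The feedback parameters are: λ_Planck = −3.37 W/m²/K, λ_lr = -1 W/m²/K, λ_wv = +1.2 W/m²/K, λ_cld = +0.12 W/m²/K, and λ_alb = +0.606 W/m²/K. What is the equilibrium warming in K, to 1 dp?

2.4 K

Net feedback parameter λ = (−3.37) + (-1) + (+1.2) + (+0.12) + (+0.606) = -2.444 W/m²/K.
ΔT = −F/λ = −5.95/(-2.444) = 2.4 K.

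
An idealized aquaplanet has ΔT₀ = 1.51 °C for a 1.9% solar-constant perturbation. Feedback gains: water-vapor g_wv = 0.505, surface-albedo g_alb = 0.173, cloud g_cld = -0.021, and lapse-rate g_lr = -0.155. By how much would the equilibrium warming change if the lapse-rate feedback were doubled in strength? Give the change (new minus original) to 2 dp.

-0.72 °C

Original: g = 0.502, ΔT = 1.51/(1−0.502) = 3.0321 °C.
With doubled lapse-rate: g' = 0.347, ΔT' = 1.51/(1−0.347) = 2.3124 °C.
Change = 2.3124 − 3.0321 = -0.72 °C.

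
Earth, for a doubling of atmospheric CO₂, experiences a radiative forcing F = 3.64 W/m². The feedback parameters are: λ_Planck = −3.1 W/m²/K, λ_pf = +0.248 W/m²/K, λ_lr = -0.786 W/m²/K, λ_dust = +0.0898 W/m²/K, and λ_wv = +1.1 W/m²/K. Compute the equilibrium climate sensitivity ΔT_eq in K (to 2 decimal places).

Net feedback parameter λ = (−3.1) + (+0.248) + (-0.786) + (+0.0898) + (+1.1) = -2.4482 W/m²/K.
ΔT = −F/λ = −3.64/(-2.4482) = 1.49 K.

1.49 K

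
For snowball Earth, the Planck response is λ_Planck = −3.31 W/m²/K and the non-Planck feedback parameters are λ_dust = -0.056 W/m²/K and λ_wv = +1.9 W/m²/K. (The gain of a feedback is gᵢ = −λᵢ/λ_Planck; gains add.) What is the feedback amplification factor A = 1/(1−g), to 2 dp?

2.26

Convert to gains: g_dust = -0.056/3.31 = -0.01692; g_wv = 1.9/3.31 = 0.574.
Total gain g = 0.55708.
A = 1/(1 − 0.55708) = 2.26.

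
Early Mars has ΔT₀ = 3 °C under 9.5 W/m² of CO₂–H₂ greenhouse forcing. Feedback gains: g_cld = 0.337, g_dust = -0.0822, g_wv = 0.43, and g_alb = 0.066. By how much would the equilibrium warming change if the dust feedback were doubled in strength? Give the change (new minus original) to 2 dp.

Original: g = 0.7508, ΔT = 3/(1−0.7508) = 12.0385 °C.
With doubled dust: g' = 0.6686, ΔT' = 3/(1−0.6686) = 9.0525 °C.
Change = 9.0525 − 12.0385 = -2.99 °C.

-2.99 °C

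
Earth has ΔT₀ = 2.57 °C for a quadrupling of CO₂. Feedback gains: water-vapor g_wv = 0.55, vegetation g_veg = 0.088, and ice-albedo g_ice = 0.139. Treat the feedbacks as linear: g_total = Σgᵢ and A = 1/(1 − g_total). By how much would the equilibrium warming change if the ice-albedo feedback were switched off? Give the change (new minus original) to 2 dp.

Original: g = 0.777, ΔT = 2.57/(1−0.777) = 11.5247 °C.
Without ice-albedo: g' = 0.638, ΔT' = 2.57/(1−0.638) = 7.0994 °C.
Change = 7.0994 − 11.5247 = -4.43 °C.

-4.43 °C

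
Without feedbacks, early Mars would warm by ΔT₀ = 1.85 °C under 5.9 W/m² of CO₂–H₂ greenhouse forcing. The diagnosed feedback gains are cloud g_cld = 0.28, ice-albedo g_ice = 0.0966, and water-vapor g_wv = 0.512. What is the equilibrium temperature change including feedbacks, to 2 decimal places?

Total gain g = 0.28 + 0.0966 + 0.512 = 0.8886.
Amplification A = 1/(1 − 0.8886) = 8.977.
ΔT = 1.85 × 8.977 = 16.61 °C.

16.61 °C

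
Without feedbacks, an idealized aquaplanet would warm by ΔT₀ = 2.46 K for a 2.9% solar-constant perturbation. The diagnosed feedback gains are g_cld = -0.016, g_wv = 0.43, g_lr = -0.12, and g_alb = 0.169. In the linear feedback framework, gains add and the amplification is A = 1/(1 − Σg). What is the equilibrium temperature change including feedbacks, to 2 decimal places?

4.58 K

Total gain g = -0.016 + 0.43 − 0.12 + 0.169 = 0.463.
Amplification A = 1/(1 − 0.463) = 1.862.
ΔT = 2.46 × 1.862 = 4.58 K.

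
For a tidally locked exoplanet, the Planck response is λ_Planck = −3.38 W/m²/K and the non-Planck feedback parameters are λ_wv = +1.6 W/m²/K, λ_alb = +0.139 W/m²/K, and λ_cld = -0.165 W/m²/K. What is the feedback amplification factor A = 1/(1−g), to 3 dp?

1.872

Convert to gains: g_wv = 1.6/3.38 = 0.4734; g_alb = 0.139/3.38 = 0.04112; g_cld = -0.165/3.38 = -0.04882.
Total gain g = 0.4657.
A = 1/(1 − 0.4657) = 1.872.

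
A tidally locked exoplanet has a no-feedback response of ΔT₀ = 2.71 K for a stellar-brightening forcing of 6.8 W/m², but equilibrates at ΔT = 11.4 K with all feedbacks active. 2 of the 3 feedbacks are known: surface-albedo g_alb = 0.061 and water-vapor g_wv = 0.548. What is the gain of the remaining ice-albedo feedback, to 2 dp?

Amplification A = ΔT/ΔT₀ = 11.4/2.71 = 4.207.
Total gain g = 1 − 1/A = 1 − 1/4.207 = 0.7623.
Known gains sum to 0.061 + 0.548 = 0.609.
g_ice = 0.7623 − 0.609 = 0.15.

0.15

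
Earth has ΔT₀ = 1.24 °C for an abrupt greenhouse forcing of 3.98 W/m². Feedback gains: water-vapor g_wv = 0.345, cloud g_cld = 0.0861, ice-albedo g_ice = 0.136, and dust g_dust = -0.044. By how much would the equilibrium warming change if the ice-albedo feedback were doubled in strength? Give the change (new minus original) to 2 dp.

1.04 °C

Original: g = 0.5231, ΔT = 1.24/(1−0.5231) = 2.6001 °C.
With doubled ice-albedo: g' = 0.6591, ΔT' = 1.24/(1−0.6591) = 3.6374 °C.
Change = 3.6374 − 2.6001 = 1.04 °C.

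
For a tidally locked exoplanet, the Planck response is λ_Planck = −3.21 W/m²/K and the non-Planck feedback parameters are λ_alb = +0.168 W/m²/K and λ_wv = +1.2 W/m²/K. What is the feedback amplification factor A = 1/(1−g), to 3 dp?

Convert to gains: g_alb = 0.168/3.21 = 0.05234; g_wv = 1.2/3.21 = 0.3738.
Total gain g = 0.42614.
A = 1/(1 − 0.42614) = 1.743.

1.743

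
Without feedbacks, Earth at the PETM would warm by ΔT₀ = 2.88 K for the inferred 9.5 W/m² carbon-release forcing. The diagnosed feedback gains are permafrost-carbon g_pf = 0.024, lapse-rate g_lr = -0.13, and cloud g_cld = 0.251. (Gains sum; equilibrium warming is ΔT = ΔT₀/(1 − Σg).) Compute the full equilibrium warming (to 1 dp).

3.4 K

Total gain g = 0.024 − 0.13 + 0.251 = 0.145.
Amplification A = 1/(1 − 0.145) = 1.17.
ΔT = 2.88 × 1.17 = 3.4 K.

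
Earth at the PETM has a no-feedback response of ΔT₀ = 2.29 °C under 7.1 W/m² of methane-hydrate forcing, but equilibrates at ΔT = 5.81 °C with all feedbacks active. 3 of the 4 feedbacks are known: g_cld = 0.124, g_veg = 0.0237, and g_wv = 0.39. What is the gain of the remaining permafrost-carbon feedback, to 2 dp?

Amplification A = ΔT/ΔT₀ = 5.81/2.29 = 2.537.
Total gain g = 1 − 1/A = 1 − 1/2.537 = 0.6058.
Known gains sum to 0.124 + 0.0237 + 0.39 = 0.5377.
g_pf = 0.6058 − 0.5377 = 0.07.

0.07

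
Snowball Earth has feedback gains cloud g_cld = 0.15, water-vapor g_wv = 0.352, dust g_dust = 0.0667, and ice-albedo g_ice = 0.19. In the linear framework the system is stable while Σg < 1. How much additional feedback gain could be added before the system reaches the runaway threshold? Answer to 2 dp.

Current total gain = 0.15 + 0.352 + 0.0667 + 0.19 = 0.7587.
Margin to runaway = 1 − 0.7587 = 0.24.

0.24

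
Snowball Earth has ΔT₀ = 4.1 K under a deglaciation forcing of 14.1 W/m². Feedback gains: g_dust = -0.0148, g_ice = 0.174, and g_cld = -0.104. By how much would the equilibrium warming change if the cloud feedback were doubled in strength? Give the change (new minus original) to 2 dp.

-0.43 K

Original: g = 0.0552, ΔT = 4.1/(1−0.0552) = 4.3395 K.
With doubled cloud: g' = -0.0488, ΔT' = 4.1/(1+0.0488) = 3.9092 K.
Change = 3.9092 − 4.3395 = -0.43 K.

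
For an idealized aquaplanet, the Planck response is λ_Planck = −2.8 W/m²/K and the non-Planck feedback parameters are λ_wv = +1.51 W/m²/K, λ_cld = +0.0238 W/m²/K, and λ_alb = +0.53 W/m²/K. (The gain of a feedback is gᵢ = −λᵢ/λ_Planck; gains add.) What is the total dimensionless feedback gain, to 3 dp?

Convert to gains: g_wv = 1.51/2.8 = 0.5393; g_cld = 0.0238/2.8 = 0.0085; g_alb = 0.53/2.8 = 0.1893.
Total gain g = 0.7371.

0.737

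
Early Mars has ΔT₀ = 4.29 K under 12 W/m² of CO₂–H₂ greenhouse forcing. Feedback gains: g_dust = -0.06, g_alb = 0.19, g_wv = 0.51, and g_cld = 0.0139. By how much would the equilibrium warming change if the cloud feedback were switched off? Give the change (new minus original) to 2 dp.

Original: g = 0.6539, ΔT = 4.29/(1−0.6539) = 12.3953 K.
Without cloud: g' = 0.64, ΔT' = 4.29/(1−0.64) = 11.9167 K.
Change = 11.9167 − 12.3953 = -0.48 K.

-0.48 K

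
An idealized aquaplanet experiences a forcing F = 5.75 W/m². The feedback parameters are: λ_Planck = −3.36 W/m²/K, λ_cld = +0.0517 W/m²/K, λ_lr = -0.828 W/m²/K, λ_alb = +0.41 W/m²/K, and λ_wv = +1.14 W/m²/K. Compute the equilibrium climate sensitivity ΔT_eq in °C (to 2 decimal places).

2.22 °C

Net feedback parameter λ = (−3.36) + (+0.0517) + (-0.828) + (+0.41) + (+1.14) = -2.5863 W/m²/K.
ΔT = −F/λ = −5.75/(-2.5863) = 2.22 °C.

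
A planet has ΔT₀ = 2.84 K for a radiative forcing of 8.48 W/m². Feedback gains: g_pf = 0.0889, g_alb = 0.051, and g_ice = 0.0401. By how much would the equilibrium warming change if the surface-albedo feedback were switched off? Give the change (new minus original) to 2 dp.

Original: g = 0.18, ΔT = 2.84/(1−0.18) = 3.4634 K.
Without surface-albedo: g' = 0.129, ΔT' = 2.84/(1−0.129) = 3.2606 K.
Change = 3.2606 − 3.4634 = -0.20 K.

-0.20 K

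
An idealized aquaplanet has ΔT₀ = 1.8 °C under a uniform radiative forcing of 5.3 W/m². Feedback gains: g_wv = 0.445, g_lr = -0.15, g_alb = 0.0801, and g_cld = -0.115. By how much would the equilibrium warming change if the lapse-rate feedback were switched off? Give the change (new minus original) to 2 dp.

0.62 °C

Original: g = 0.2601, ΔT = 1.8/(1−0.2601) = 2.4328 °C.
Without lapse-rate: g' = 0.4101, ΔT' = 1.8/(1−0.4101) = 3.0514 °C.
Change = 3.0514 − 2.4328 = 0.62 °C.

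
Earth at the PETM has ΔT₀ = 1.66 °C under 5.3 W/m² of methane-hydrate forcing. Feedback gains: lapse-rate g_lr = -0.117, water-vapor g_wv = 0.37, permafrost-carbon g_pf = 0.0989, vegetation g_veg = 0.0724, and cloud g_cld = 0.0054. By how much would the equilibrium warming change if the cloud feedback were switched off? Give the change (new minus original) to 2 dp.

Original: g = 0.4297, ΔT = 1.66/(1−0.4297) = 2.9107 °C.
Without cloud: g' = 0.4243, ΔT' = 1.66/(1−0.4243) = 2.8834 °C.
Change = 2.8834 − 2.9107 = -0.03 °C.

-0.03 °C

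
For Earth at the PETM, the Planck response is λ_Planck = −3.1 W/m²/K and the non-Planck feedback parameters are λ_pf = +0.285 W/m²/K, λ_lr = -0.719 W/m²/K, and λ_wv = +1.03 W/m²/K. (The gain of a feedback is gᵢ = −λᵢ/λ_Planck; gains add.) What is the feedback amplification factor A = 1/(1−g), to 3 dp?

1.238

Convert to gains: g_pf = 0.285/3.1 = 0.09194; g_lr = -0.719/3.1 = -0.2319; g_wv = 1.03/3.1 = 0.3323.
Total gain g = 0.19234.
A = 1/(1 − 0.19234) = 1.238.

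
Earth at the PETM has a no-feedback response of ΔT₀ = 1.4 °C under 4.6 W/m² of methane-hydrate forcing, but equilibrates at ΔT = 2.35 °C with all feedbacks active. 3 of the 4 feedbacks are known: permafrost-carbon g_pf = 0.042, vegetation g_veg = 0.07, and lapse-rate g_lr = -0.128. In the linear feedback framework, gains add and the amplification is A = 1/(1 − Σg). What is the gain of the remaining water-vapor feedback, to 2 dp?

Amplification A = ΔT/ΔT₀ = 2.35/1.4 = 1.679.
Total gain g = 1 − 1/A = 1 − 1/1.679 = 0.4044.
Known gains sum to 0.042 + 0.07 − 0.128 = -0.016.
g_wv = 0.4044 + 0.016 = 0.42.

0.42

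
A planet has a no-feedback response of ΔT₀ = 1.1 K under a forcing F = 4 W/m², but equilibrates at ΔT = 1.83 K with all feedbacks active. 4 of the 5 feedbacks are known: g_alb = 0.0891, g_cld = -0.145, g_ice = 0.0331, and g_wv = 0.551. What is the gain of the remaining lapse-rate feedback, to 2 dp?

Amplification A = ΔT/ΔT₀ = 1.83/1.1 = 1.664.
Total gain g = 1 − 1/A = 1 − 1/1.664 = 0.399.
Known gains sum to 0.0891 − 0.145 + 0.0331 + 0.551 = 0.5282.
g_lr = 0.399 − 0.5282 = -0.13.

-0.13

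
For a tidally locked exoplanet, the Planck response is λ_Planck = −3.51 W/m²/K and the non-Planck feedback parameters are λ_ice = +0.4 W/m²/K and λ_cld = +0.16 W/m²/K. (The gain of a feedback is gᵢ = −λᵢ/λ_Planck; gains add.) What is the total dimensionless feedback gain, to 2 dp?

0.16

Convert to gains: g_ice = 0.4/3.51 = 0.114; g_cld = 0.16/3.51 = 0.04558.
Total gain g = 0.15958.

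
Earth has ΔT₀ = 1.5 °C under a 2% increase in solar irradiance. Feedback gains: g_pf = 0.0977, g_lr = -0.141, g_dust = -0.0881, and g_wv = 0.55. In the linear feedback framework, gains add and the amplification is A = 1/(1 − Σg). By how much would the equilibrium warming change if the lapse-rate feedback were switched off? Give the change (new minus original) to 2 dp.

0.83 °C

Original: g = 0.4186, ΔT = 1.5/(1−0.4186) = 2.5800 °C.
Without lapse-rate: g' = 0.5596, ΔT' = 1.5/(1−0.5596) = 3.4060 °C.
Change = 3.4060 − 2.5800 = 0.83 °C.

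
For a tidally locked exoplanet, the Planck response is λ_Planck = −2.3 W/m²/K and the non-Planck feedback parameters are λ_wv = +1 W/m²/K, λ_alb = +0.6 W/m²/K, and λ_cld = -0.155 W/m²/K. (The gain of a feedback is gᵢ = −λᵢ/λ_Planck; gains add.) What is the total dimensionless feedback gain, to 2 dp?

0.63

Convert to gains: g_wv = 1/2.3 = 0.4348; g_alb = 0.6/2.3 = 0.2609; g_cld = -0.155/2.3 = -0.06739.
Total gain g = 0.62831.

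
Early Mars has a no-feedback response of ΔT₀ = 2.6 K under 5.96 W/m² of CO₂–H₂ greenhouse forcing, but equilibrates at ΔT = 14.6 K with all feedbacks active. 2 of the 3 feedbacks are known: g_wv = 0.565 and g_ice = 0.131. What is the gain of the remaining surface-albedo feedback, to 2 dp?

Amplification A = ΔT/ΔT₀ = 14.6/2.6 = 5.615.
Total gain g = 1 − 1/A = 1 − 1/5.615 = 0.8219.
Known gains sum to 0.565 + 0.131 = 0.696.
g_alb = 0.8219 − 0.696 = 0.13.

0.13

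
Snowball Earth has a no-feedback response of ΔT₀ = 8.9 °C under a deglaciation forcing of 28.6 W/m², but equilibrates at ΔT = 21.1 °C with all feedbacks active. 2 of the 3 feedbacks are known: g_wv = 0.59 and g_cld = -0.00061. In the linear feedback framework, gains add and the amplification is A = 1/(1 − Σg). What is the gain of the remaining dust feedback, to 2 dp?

Amplification A = ΔT/ΔT₀ = 21.1/8.9 = 2.371.
Total gain g = 1 − 1/A = 1 − 1/2.371 = 0.5782.
Known gains sum to 0.59 − 0.00061 = 0.58939.
g_dust = 0.5782 − 0.58939 = -0.01.

-0.01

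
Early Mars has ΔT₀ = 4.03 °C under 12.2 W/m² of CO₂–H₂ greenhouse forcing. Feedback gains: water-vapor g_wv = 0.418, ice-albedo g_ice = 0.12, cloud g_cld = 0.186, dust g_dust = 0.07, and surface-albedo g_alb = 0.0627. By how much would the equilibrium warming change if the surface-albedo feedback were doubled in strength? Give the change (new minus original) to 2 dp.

Original: g = 0.8567, ΔT = 4.03/(1−0.8567) = 28.1228 °C.
With doubled surface-albedo: g' = 0.9194, ΔT' = 4.03/(1−0.9194) = 50.0000 °C.
Change = 50.0000 − 28.1228 = 21.88 °C.

21.88 °C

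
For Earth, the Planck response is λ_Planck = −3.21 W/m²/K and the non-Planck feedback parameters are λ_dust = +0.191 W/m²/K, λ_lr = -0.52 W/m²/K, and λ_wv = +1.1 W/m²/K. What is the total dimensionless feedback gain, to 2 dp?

Convert to gains: g_dust = 0.191/3.21 = 0.0595; g_lr = -0.52/3.21 = -0.162; g_wv = 1.1/3.21 = 0.3427.
Total gain g = 0.2402.

0.24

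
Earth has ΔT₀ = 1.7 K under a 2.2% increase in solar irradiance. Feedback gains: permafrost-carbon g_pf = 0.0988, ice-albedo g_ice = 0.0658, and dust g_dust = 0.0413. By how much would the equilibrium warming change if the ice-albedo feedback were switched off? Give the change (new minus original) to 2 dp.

Original: g = 0.2059, ΔT = 1.7/(1−0.2059) = 2.1408 K.
Without ice-albedo: g' = 0.1401, ΔT' = 1.7/(1−0.1401) = 1.9770 K.
Change = 1.9770 − 2.1408 = -0.16 K.

-0.16 K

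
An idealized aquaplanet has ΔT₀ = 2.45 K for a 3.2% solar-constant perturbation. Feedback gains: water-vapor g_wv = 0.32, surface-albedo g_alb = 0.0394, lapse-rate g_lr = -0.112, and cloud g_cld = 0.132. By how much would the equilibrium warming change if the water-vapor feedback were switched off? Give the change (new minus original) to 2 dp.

-1.34 K

Original: g = 0.3794, ΔT = 2.45/(1−0.3794) = 3.9478 K.
Without water-vapor: g' = 0.0594, ΔT' = 2.45/(1−0.0594) = 2.6047 K.
Change = 2.6047 − 3.9478 = -1.34 K.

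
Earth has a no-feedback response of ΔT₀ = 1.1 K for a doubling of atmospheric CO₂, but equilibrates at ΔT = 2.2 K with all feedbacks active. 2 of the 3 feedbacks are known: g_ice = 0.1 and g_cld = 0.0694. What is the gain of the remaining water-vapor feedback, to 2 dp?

Amplification A = ΔT/ΔT₀ = 2.2/1.1 = 2.
Total gain g = 1 − 1/A = 1 − 1/2 = 0.5.
Known gains sum to 0.1 + 0.0694 = 0.1694.
g_wv = 0.5 − 0.1694 = 0.33.

0.33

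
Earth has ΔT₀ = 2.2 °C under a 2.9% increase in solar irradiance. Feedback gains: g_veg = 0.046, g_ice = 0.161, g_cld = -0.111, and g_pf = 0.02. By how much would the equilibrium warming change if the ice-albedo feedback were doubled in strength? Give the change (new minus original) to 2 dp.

Original: g = 0.116, ΔT = 2.2/(1−0.116) = 2.4887 °C.
With doubled ice-albedo: g' = 0.277, ΔT' = 2.2/(1−0.277) = 3.0429 °C.
Change = 3.0429 − 2.4887 = 0.55 °C.

0.55 °C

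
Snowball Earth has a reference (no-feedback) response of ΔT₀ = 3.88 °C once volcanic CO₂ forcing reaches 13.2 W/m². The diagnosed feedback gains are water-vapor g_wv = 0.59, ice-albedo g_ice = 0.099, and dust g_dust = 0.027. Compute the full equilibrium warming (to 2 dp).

Total gain g = 0.59 + 0.099 + 0.027 = 0.716.
Amplification A = 1/(1 − 0.716) = 3.521.
ΔT = 3.88 × 3.521 = 13.66 °C.

13.66 °C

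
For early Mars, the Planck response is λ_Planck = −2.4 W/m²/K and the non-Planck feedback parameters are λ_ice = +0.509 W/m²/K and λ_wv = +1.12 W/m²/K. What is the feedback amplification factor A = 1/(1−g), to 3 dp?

3.113

Convert to gains: g_ice = 0.509/2.4 = 0.2121; g_wv = 1.12/2.4 = 0.4667.
Total gain g = 0.6788.
A = 1/(1 − 0.6788) = 3.113.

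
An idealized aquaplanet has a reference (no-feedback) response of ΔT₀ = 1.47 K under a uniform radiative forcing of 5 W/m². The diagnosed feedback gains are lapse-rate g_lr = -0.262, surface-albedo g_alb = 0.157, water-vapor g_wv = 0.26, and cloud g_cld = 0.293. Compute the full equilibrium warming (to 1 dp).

Total gain g = -0.262 + 0.157 + 0.26 + 0.293 = 0.448.
Amplification A = 1/(1 − 0.448) = 1.812.
ΔT = 1.47 × 1.812 = 2.7 K.

2.7 K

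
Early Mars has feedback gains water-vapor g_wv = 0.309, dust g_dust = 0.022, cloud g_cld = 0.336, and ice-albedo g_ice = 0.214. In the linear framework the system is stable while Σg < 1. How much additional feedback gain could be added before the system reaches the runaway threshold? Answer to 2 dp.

Current total gain = 0.309 + 0.022 + 0.336 + 0.214 = 0.881.
Margin to runaway = 1 − 0.881 = 0.12.

0.12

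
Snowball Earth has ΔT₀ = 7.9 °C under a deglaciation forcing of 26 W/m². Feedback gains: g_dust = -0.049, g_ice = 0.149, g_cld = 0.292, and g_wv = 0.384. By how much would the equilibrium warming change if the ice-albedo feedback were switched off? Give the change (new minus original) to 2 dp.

Original: g = 0.776, ΔT = 7.9/(1−0.776) = 35.2679 °C.
Without ice-albedo: g' = 0.627, ΔT' = 7.9/(1−0.627) = 21.1796 °C.
Change = 21.1796 − 35.2679 = -14.09 °C.

-14.09 °C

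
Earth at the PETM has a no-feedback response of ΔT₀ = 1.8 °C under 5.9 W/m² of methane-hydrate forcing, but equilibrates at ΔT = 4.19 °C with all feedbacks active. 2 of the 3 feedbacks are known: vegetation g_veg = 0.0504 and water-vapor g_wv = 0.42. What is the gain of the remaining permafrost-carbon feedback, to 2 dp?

Amplification A = ΔT/ΔT₀ = 4.19/1.8 = 2.328.
Total gain g = 1 − 1/A = 1 − 1/2.328 = 0.5704.
Known gains sum to 0.0504 + 0.42 = 0.4704.
g_pf = 0.5704 − 0.4704 = 0.10.

0.10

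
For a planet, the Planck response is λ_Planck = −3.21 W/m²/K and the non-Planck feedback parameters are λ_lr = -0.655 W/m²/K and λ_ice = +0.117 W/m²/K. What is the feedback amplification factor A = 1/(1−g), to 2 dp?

0.86

Convert to gains: g_lr = -0.655/3.21 = -0.204; g_ice = 0.117/3.21 = 0.03645.
Total gain g = -0.16755.
A = 1/(1 + 0.16755) = 0.86.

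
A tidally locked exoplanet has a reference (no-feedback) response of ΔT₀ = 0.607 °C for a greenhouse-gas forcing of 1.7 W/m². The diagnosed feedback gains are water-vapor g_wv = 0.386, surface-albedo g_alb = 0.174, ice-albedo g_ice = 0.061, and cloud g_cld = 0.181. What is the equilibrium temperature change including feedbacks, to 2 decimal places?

3.07 °C

Total gain g = 0.386 + 0.174 + 0.061 + 0.181 = 0.802.
Amplification A = 1/(1 − 0.802) = 5.051.
ΔT = 0.607 × 5.051 = 3.07 °C.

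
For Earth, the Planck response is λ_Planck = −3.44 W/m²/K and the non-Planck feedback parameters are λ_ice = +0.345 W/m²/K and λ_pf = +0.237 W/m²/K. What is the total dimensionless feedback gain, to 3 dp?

Convert to gains: g_ice = 0.345/3.44 = 0.1003; g_pf = 0.237/3.44 = 0.0689.
Total gain g = 0.1692.

0.169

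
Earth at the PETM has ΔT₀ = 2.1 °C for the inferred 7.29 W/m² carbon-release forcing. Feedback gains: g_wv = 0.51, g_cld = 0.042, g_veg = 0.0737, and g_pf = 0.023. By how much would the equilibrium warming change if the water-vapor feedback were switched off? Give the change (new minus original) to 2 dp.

Original: g = 0.6487, ΔT = 2.1/(1−0.6487) = 5.9778 °C.
Without water-vapor: g' = 0.1387, ΔT' = 2.1/(1−0.1387) = 2.4382 °C.
Change = 2.4382 − 5.9778 = -3.54 °C.

-3.54 °C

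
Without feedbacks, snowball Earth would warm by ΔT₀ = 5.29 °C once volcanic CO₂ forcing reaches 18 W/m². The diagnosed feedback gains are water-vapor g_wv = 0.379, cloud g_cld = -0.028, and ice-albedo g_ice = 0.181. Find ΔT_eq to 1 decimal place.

Total gain g = 0.379 − 0.028 + 0.181 = 0.532.
Amplification A = 1/(1 − 0.532) = 2.137.
ΔT = 5.29 × 2.137 = 11.3 °C.

11.3 °C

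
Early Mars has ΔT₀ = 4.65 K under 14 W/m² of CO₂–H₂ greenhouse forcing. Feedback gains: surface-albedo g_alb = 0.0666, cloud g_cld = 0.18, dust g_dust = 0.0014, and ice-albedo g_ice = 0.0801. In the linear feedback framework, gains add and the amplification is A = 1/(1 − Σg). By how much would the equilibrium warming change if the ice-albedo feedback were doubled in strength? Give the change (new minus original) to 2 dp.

0.94 K

Original: g = 0.3281, ΔT = 4.65/(1−0.3281) = 6.9207 K.
With doubled ice-albedo: g' = 0.4082, ΔT' = 4.65/(1−0.4082) = 7.8574 K.
Change = 7.8574 − 6.9207 = 0.94 K.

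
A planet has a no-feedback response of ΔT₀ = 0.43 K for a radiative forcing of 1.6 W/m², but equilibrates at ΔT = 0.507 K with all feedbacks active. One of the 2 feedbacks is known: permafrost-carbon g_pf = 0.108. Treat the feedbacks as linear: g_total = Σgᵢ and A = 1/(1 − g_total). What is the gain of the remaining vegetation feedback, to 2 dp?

0.04

Amplification A = ΔT/ΔT₀ = 0.507/0.43 = 1.179.
Total gain g = 1 − 1/A = 1 − 1/1.179 = 0.1518.
The known gain is 0.108.
g_veg = 0.1518 − 0.108 = 0.04.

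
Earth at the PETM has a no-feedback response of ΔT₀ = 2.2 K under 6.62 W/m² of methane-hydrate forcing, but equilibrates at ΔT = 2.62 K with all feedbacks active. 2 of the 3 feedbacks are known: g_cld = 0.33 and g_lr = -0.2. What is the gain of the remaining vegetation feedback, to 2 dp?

0.03

Amplification A = ΔT/ΔT₀ = 2.62/2.2 = 1.191.
Total gain g = 1 − 1/A = 1 − 1/1.191 = 0.1604.
Known gains sum to 0.33 − 0.2 = 0.13.
g_veg = 0.1604 − 0.13 = 0.03.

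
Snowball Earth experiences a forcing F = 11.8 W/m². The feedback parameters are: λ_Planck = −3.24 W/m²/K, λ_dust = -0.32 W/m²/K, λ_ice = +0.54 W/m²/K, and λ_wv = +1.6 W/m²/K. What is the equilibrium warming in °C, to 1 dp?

8.3 °C

Net feedback parameter λ = (−3.24) + (-0.32) + (+0.54) + (+1.6) = -1.42 W/m²/K.
ΔT = −F/λ = −11.8/(-1.42) = 8.3 °C.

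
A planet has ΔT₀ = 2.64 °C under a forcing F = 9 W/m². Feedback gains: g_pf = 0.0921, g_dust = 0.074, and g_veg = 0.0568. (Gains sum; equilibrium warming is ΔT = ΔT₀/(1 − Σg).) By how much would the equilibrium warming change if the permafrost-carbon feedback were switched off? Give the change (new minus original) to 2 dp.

-0.36 °C

Original: g = 0.2229, ΔT = 2.64/(1−0.2229) = 3.3972 °C.
Without permafrost-carbon: g' = 0.1308, ΔT' = 2.64/(1−0.1308) = 3.0373 °C.
Change = 3.0373 − 3.3972 = -0.36 °C.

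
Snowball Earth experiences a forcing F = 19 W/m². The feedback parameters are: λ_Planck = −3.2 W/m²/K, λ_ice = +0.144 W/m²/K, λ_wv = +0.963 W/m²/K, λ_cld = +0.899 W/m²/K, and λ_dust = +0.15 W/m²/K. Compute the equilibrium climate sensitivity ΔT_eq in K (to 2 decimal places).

18.20 K

Net feedback parameter λ = (−3.2) + (+0.144) + (+0.963) + (+0.899) + (+0.15) = -1.044 W/m²/K.
ΔT = −F/λ = −19/(-1.044) = 18.20 K.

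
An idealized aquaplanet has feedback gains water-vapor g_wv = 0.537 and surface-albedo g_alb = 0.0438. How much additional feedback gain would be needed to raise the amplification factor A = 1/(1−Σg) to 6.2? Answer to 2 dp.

0.26

Current total gain = 0.5808.
Target gain for A = 6.2: g* = 1 − 1/6.2 = 0.8387.
Additional gain needed = 0.8387 − 0.5808 = 0.26.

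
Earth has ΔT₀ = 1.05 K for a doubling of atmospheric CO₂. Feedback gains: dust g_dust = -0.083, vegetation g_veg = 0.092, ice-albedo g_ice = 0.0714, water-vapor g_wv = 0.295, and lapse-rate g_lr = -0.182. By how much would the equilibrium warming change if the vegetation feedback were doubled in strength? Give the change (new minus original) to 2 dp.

Original: g = 0.1934, ΔT = 1.05/(1−0.1934) = 1.3018 K.
With doubled vegetation: g' = 0.2854, ΔT' = 1.05/(1−0.2854) = 1.4694 K.
Change = 1.4694 − 1.3018 = 0.17 K.

0.17 K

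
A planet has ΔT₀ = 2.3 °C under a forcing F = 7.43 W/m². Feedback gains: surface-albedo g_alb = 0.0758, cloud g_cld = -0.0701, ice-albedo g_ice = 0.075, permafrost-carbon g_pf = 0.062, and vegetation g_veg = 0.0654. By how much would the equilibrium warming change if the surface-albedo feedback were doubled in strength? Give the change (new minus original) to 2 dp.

0.31 °C

Original: g = 0.2081, ΔT = 2.3/(1−0.2081) = 2.9044 °C.
With doubled surface-albedo: g' = 0.2839, ΔT' = 2.3/(1−0.2839) = 3.2118 °C.
Change = 3.2118 − 2.9044 = 0.31 °C.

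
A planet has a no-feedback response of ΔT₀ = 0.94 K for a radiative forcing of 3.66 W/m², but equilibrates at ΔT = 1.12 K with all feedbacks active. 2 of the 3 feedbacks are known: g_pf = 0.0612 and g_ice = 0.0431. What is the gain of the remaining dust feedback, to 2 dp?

Amplification A = ΔT/ΔT₀ = 1.12/0.94 = 1.191.
Total gain g = 1 − 1/A = 1 − 1/1.191 = 0.1604.
Known gains sum to 0.0612 + 0.0431 = 0.1043.
g_dust = 0.1604 − 0.1043 = 0.06.

0.06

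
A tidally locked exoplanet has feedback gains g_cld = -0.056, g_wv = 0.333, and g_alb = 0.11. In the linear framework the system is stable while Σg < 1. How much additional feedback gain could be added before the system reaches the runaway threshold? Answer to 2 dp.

Current total gain = -0.056 + 0.333 + 0.11 = 0.387.
Margin to runaway = 1 − 0.387 = 0.61.

0.61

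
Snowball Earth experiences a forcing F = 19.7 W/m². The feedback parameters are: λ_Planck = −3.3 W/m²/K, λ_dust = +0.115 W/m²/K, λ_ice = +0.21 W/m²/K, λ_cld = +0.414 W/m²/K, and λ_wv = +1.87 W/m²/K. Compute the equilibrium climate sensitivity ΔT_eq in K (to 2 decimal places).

28.51 K

Net feedback parameter λ = (−3.3) + (+0.115) + (+0.21) + (+0.414) + (+1.87) = -0.691 W/m²/K.
ΔT = −F/λ = −19.7/(-0.691) = 28.51 K.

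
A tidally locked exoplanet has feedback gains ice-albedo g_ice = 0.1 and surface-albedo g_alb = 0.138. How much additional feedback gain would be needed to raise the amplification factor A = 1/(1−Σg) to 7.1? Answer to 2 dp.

Current total gain = 0.238.
Target gain for A = 7.1: g* = 1 − 1/7.1 = 0.8592.
Additional gain needed = 0.8592 − 0.238 = 0.62.

0.62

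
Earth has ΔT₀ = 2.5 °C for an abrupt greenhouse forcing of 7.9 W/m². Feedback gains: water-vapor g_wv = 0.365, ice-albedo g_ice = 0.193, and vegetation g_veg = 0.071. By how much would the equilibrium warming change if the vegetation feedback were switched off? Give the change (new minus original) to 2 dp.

-1.08 °C

Original: g = 0.629, ΔT = 2.5/(1−0.629) = 6.7385 °C.
Without vegetation: g' = 0.558, ΔT' = 2.5/(1−0.558) = 5.6561 °C.
Change = 5.6561 − 6.7385 = -1.08 °C.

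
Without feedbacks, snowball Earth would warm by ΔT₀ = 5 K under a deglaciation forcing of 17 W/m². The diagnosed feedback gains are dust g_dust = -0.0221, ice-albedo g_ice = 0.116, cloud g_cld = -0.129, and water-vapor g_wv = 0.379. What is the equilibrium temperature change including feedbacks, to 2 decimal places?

7.62 K

Total gain g = -0.0221 + 0.116 − 0.129 + 0.379 = 0.3439.
Amplification A = 1/(1 − 0.3439) = 1.524.
ΔT = 5 × 1.524 = 7.62 K.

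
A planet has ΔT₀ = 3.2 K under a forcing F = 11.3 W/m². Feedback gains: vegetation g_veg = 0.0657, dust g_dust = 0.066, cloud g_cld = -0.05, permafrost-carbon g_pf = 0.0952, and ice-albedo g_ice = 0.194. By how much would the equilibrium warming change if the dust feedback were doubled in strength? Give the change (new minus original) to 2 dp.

0.60 K

Original: g = 0.3709, ΔT = 3.2/(1−0.3709) = 5.0866 K.
With doubled dust: g' = 0.4369, ΔT' = 3.2/(1−0.4369) = 5.6828 K.
Change = 5.6828 − 5.0866 = 0.60 K.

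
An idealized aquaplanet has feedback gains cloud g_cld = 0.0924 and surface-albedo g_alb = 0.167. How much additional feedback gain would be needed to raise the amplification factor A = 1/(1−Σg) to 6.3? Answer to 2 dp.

0.58

Current total gain = 0.2594.
Target gain for A = 6.3: g* = 1 − 1/6.3 = 0.8413.
Additional gain needed = 0.8413 − 0.2594 = 0.58.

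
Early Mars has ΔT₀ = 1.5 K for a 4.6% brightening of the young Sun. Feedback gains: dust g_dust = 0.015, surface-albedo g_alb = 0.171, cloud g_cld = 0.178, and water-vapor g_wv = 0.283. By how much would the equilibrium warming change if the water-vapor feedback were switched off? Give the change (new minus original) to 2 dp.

Original: g = 0.647, ΔT = 1.5/(1−0.647) = 4.2493 K.
Without water-vapor: g' = 0.364, ΔT' = 1.5/(1−0.364) = 2.3585 K.
Change = 2.3585 − 4.2493 = -1.89 K.

-1.89 K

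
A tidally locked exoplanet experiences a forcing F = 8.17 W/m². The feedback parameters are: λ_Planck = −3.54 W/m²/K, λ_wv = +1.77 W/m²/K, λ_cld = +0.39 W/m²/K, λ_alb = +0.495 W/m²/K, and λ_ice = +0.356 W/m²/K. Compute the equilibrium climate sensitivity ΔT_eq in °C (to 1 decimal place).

Net feedback parameter λ = (−3.54) + (+1.77) + (+0.39) + (+0.495) + (+0.356) = -0.529 W/m²/K.
ΔT = −F/λ = −8.17/(-0.529) = 15.4 °C.

15.4 °C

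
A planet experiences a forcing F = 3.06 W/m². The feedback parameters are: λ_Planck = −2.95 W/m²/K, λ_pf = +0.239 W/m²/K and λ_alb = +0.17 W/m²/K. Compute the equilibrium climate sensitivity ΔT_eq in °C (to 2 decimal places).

Net feedback parameter λ = (−2.95) + (+0.239) + (+0.17) = -2.541 W/m²/K.
ΔT = −F/λ = −3.06/(-2.541) = 1.20 °C.

1.20 °C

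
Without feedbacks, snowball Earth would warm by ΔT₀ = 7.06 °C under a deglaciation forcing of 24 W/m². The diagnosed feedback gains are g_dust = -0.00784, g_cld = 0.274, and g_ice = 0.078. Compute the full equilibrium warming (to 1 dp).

Total gain g = -0.00784 + 0.274 + 0.078 = 0.34416.
Amplification A = 1/(1 − 0.34416) = 1.525.
ΔT = 7.06 × 1.525 = 10.8 °C.

10.8 °C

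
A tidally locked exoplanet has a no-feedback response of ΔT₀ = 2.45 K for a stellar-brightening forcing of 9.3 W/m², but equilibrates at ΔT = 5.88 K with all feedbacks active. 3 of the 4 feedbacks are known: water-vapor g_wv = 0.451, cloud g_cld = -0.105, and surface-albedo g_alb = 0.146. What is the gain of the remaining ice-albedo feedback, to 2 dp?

Amplification A = ΔT/ΔT₀ = 5.88/2.45 = 2.4.
Total gain g = 1 − 1/A = 1 − 1/2.4 = 0.5833.
Known gains sum to 0.451 − 0.105 + 0.146 = 0.492.
g_ice = 0.5833 − 0.492 = 0.09.

0.09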